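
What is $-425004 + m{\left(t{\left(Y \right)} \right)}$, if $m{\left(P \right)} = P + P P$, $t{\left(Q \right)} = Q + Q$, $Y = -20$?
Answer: $-423444$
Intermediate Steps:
$t{\left(Q \right)} = 2 Q$
$m{\left(P \right)} = P + P^{2}$
$-425004 + m{\left(t{\left(Y \right)} \right)} = -425004 + 2 \left(-20\right) \left(1 + 2 \left(-20\right)\right) = -425004 - 40 \left(1 - 40\right) = -425004 - -1560 = -425004 + 1560 = -423444$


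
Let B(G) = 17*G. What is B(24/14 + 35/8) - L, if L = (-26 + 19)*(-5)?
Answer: 3837/56 ≈ 68.518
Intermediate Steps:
L = 35 (L = -7*(-5) = 35)
B(24/14 + 35/8) - L = 17*(24/14 + 35/8) - 1*35 = 17*(24*(1/14) + 35*(⅛)) - 35 = 17*(12/7 + 35/8) - 35 = 17*(341/56) - 35 = 5797/56 - 35 = 3837/56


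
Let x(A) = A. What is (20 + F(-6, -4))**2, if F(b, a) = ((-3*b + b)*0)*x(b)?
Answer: 400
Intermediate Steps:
F(b, a) = 0 (F(b, a) = ((-3*b + b)*0)*b = (-2*b*0)*b = 0*b = 0)
(20 + F(-6, -4))**2 = (20 + 0)**2 = 20**2 = 400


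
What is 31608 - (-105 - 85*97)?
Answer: 39958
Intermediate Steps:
31608 - (-105 - 85*97) = 31608 - (-105 - 8245) = 31608 - 1*(-8350) = 31608 + 8350 = 39958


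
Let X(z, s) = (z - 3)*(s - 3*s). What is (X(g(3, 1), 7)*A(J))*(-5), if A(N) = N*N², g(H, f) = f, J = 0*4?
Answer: 0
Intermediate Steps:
J = 0
X(z, s) = -2*s*(-3 + z) (X(z, s) = (-3 + z)*(-2*s) = -2*s*(-3 + z))
A(N) = N³
(X(g(3, 1), 7)*A(J))*(-5) = ((2*7*(3 - 1*1))*0³)*(-5) = ((2*7*(3 - 1))*0)*(-5) = ((2*7*2)*0)*(-5) = (28*0)*(-5) = 0*(-5) = 0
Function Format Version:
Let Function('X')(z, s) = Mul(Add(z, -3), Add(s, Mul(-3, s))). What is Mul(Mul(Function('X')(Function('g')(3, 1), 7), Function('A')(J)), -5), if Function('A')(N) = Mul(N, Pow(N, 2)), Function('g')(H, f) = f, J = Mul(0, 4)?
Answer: 0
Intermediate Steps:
J = 0
Function('X')(z, s) = Mul(-2, s, Add(-3, z)) (Function('X')(z, s) = Mul(Add(-3, z), Mul(-2, s)) = Mul(-2, s, Add(-3, z)))
Function('A')(N) = Pow(N, 3)
Mul(Mul(Function('X')(Function('g')(3, 1), 7), Function('A')(J)), -5) = Mul(Mul(Mul(2, 7, Add(3, Mul(-1, 1))), Pow(0, 3)), -5) = Mul(Mul(Mul(2, 7, Add(3, -1)), 0), -5) = Mul(Mul(Mul(2, 7, 2), 0), -5) = Mul(Mul(28, 0), -5) = Mul(0, -5) = 0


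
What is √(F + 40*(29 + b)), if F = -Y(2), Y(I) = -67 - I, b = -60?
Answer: I*√1171 ≈ 34.22*I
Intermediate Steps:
F = 69 (F = -(-67 - 1*2) = -(-67 - 2) = -1*(-69) = 69)
√(F + 40*(29 + b)) = √(69 + 40*(29 - 60)) = √(69 + 40*(-31)) = √(69 - 1240) = √(-1171) = I*√1171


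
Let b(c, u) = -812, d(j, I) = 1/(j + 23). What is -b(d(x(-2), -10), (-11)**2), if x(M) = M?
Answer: 812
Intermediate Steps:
d(j, I) = 1/(23 + j)
-b(d(x(-2), -10), (-11)**2) = -1*(-812) = 812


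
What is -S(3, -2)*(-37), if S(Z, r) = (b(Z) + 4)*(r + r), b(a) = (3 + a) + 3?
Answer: -1924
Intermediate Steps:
b(a) = 6 + a
S(Z, r) = 2*r*(10 + Z) (S(Z, r) = ((6 + Z) + 4)*(r + r) = (10 + Z)*(2*r) = 2*r*(10 + Z))
-S(3, -2)*(-37) = -2*(-2)*(10 + 3)*(-37) = -2*(-2)*13*(-37) = -1*(-52)*(-37) = 52*(-37) = -1924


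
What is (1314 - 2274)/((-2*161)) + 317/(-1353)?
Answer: 598403/217833 ≈ 2.7471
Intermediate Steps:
(1314 - 2274)/((-2*161)) + 317/(-1353) = -960/(-322) + 317*(-1/1353) = -960*(-1/322) - 317/1353 = 480/161 - 317/1353 = 598403/217833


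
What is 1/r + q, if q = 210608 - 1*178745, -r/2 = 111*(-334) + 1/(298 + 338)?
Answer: 751299684687/23579063 ≈ 31863.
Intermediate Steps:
r = 23579063/318 (r = -2*(111*(-334) + 1/(298 + 338)) = -2*(-37074 + 1/636) = -2*(-23579063/636) = 23579063/318 ≈ 74148.)
q = 31863 (q = 210608 - 178745 = 31863)
1/r + q = 1/(23579063/318) + 31863 = 318/23579063 + 31863 = 751299684687/23579063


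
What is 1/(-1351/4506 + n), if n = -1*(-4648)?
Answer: 4506/20942537 ≈ 0.00021516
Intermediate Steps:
n = 4648
1/(-1351/4506 + n) = 1/(-1351/4506 + 4648) = 1/(20942537/4506) = 4506/20942537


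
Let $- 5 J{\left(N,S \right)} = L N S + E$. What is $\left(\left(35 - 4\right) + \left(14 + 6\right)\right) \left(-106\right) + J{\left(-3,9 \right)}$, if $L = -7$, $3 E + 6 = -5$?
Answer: $- \frac{81646}{15} \approx -5443.1$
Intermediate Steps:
$E = - \frac{11}{3}$ ($E = -2 + \frac{1}{3} \left(-5\right) = -2 - \frac{5}{3} = - \frac{11}{3} \approx -3.6667$)
$J{\left(N,S \right)} = \frac{11}{15} + \frac{7 N S}{5}$ ($J{\left(N,S \right)} = - \frac{- 7 N S - \frac{11}{3}}{5} = - \frac{- \frac{11}{3} - 7 N S}{5} = \frac{11}{15} + \frac{7 N S}{5}$)
$\left(\left(35 - 4\right) + \left(14 + 6\right)\right) \left(-106\right) + J{\left(-3,9 \right)} = \left(\left(35 - 4\right) + \left(14 + 6\right)\right) \left(-106\right) + \left(\frac{11}{15} + \frac{7}{5} \left(-3\right) 9\right) = \left(31 + 20\right) \left(-106\right) + \left(\frac{11}{15} - \frac{189}{5}\right) = 51 \left(-106\right) - \frac{556}{15} = -5406 - \frac{556}{15} = - \frac{81646}{15}$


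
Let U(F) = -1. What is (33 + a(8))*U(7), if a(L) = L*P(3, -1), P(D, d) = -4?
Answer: -1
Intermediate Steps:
a(L) = -4*L (a(L) = L*(-4) = -4*L)
(33 + a(8))*U(7) = (33 - 4*8)*(-1) = (33 - 32)*(-1) = 1*(-1) = -1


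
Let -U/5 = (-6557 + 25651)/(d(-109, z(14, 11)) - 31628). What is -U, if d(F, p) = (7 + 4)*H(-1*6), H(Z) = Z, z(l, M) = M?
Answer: -47735/15847 ≈ -3.0122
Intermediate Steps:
d(F, p) = -66 (d(F, p) = (7 + 4)*(-1*6) = 11*(-6) = -66)
U = 47735/15847 (U = -5*(-6557 + 25651)/(-66 - 31628) = -95470/(-31694) = -95470*(-1)/31694 = -5*(-9547/15847) = 47735/15847 ≈ 3.0122)
-U = -1*47735/15847 = -47735/15847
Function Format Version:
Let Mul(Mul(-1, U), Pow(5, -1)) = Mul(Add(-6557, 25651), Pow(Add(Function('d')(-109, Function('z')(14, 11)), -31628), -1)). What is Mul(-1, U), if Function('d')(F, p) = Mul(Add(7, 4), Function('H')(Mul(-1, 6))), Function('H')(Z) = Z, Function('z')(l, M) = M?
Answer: Rational(-47735, 15847) ≈ -3.0122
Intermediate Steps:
Function('d')(F, p) = -66 (Function('d')(F, p) = Mul(Add(7, 4), Mul(-1, 6)) = Mul(11, -6) = -66)
U = Rational(47735, 15847) (U = Mul(-5, Mul(Add(-6557, 25651), Pow(Add(-66, -31628), -1))) = Mul(-5, Mul(19094, Pow(-31694, -1))) = Mul(-5, Mul(19094, Rational(-1, 31694))) = Mul(-5, Rational(-9547, 15847)) = Rational(47735, 15847) ≈ 3.0122)
Mul(-1, U) = Mul(-1, Rational(47735, 15847)) = Rational(-47735, 15847)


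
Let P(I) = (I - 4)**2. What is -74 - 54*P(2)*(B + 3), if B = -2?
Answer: -290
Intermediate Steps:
P(I) = (-4 + I)**2
-74 - 54*P(2)*(B + 3) = -74 - 54*(-4 + 2)**2*(-2 + 3) = -74 - 54*(-2)**2 = -74 - 216 = -290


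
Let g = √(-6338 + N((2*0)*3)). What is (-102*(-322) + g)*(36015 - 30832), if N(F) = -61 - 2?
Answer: 170230452 + 5183*I*√6401 ≈ 1.7023e+8 + 4.1467e+5*I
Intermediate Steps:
N(F) = -63
g = I*√6401 (g = √(-6338 - 63) = √(-6401) = I*√6401 ≈ 80.006*I)
(-102*(-322) + g)*(36015 - 30832) = (-102*(-322) + I*√6401)*(36015 - 30832) = (32844 + I*√6401)*5183 = 170230452 + 5183*I*√6401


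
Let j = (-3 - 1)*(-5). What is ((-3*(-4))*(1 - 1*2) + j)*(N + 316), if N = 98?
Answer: 3312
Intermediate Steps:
j = 20 (j = -4*(-5) = 20)
((-3*(-4))*(1 - 1*2) + j)*(N + 316) = ((-3*(-4))*(1 - 1*2) + 20)*(98 + 316) = (12*(1 - 2) + 20)*414 = (12*(-1) + 20)*414 = (-12 + 20)*414 = 8*414 = 3312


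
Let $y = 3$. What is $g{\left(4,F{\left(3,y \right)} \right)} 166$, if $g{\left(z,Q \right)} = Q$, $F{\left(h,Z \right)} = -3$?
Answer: $-498$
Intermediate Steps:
$g{\left(4,F{\left(3,y \right)} \right)} 166 = \left(-3\right) 166 = -498$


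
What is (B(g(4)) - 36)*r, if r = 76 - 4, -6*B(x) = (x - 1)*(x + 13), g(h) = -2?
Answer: -2196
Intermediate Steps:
B(x) = -(-1 + x)*(13 + x)/6 (B(x) = -(x - 1)*(x + 13)/6 = -(-1 + x)*(13 + x)/6)
r = 72 (r = 76 - 1*4 = 76 - 4 = 72)
(B(g(4)) - 36)*r = ((13/6 - 2*(-2) - ⅙*(-2)²) - 36)*72 = ((13/6 + 4 - ⅙*4) - 36)*72 = ((13/6 + 4 - ⅔) - 36)*72 = (11/2 - 36)*72 = -61/2*72 = -2196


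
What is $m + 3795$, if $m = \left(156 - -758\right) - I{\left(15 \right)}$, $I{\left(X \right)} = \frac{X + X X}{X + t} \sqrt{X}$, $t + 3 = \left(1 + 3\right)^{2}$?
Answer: $4709 - \frac{60 \sqrt{15}}{7} \approx 4675.8$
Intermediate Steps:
$t = 13$ ($t = -3 + \left(1 + 3\right)^{2} = -3 + 4^{2} = -3 + 16 = 13$)
$I{\left(X \right)} = \frac{\sqrt{X} \left(X + X^{2}\right)}{13 + X}$ ($I{\left(X \right)} = \frac{X + X X}{X + 13} \sqrt{X} = \frac{X + X^{2}}{13 + X} \sqrt{X} = \frac{\sqrt{X} \left(X + X^{2}\right)}{13 + X}$)
$m = 914 - \frac{60 \sqrt{15}}{7}$ ($m = \left(156 - -758\right) - \frac{15^{\frac{3}{2}} \left(1 + 15\right)}{13 + 15} = \left(156 + 758\right) - 15 \sqrt{15} \cdot \frac{1}{28} \cdot 16 = 914 - 15 \sqrt{15} \cdot \frac{1}{28} \cdot 16 = 914 - \frac{60 \sqrt{15}}{7} \approx 880.8$)
$m + 3795 = \left(914 - \frac{60 \sqrt{15}}{7}\right) + 3795 = 4709 - \frac{60 \sqrt{15}}{7}$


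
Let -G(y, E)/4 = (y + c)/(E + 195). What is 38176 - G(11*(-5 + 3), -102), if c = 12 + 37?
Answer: 1183492/31 ≈ 38177.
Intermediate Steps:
c = 49
G(y, E) = -4*(49 + y)/(195 + E) (G(y, E) = -4*(y + 49)/(E + 195) = -4*(49 + y)/(195 + E))
38176 - G(11*(-5 + 3), -102) = 38176 - 4*(-49 - 11*(-5 + 3))/(195 - 102) = 38176 - 4*(-49 - 11*(-2))/93 = 38176 - 4*(-49 - 1*(-22))/93 = 38176 - 4*(-49 + 22)/93 = 38176 - 4*(-27)/93 = 38176 - 1*(-36/31) = 38176 + 36/31 = 1183492/31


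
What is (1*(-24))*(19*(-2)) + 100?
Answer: 1012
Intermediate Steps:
(1*(-24))*(19*(-2)) + 100 = -24*(-38) + 100 = 912 + 100 = 1012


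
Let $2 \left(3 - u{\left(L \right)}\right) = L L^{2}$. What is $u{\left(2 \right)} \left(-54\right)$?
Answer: $54$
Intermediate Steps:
$u{\left(L \right)} = 3 - \frac{L^{3}}{2}$ ($u{\left(L \right)} = 3 - \frac{L L^{2}}{2} = 3 - \frac{L^{3}}{2}$)
$u{\left(2 \right)} \left(-54\right) = \left(3 - \frac{2^{3}}{2}\right) \left(-54\right) = \left(3 - 4\right) \left(-54\right) = \left(-1\right) \left(-54\right) = 54$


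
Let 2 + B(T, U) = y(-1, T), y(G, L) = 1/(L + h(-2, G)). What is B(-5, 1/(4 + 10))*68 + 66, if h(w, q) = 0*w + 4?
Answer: -138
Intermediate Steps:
h(w, q) = 4 (h(w, q) = 0 + 4 = 4)
y(G, L) = 1/(4 + L) (y(G, L) = 1/(L + 4) = 1/(4 + L))
B(T, U) = -2 + 1/(4 + T)
B(-5, 1/(4 + 10))*68 + 66 = ((-7 - 2*(-5))/(4 - 5))*68 + 66 = ((-7 + 10)/(-1))*68 + 66 = -1*3*68 + 66 = -3*68 + 66 = -204 + 66 = -138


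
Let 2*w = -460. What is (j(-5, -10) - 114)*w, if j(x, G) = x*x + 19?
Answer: 16100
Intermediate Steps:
w = -230 (w = (½)*(-460) = -230)
j(x, G) = 19 + x² (j(x, G) = x² + 19 = 19 + x²)
(j(-5, -10) - 114)*w = ((19 + (-5)²) - 114)*(-230) = ((19 + 25) - 114)*(-230) = (44 - 114)*(-230) = -70*(-230) = 16100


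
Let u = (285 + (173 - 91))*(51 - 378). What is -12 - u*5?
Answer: 600033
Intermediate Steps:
u = -120009 (u = (285 + 82)*(-327) = 367*(-327) = -120009)
-12 - u*5 = -12 - (-120009)*5 = -12 - 1*(-600045) = -12 + 600045 = 600033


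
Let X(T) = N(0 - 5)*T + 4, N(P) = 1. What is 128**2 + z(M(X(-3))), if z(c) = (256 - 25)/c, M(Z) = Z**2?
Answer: 16615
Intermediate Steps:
X(T) = 4 + T (X(T) = 1*T + 4 = T + 4 = 4 + T)
z(c) = 231/c
128**2 + z(M(X(-3))) = 128**2 + 231/((4 - 3)**2) = 16384 + 231/(1**2) = 16384 + 231/1 = 16384 + 231*1 = 16384 + 231 = 16615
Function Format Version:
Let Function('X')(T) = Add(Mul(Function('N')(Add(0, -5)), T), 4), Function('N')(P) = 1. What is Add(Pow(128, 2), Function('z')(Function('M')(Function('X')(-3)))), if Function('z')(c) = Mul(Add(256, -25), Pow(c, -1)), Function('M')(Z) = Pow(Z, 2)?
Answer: 16615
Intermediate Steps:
Function('X')(T) = Add(4, T) (Function('X')(T) = Add(Mul(1, T), 4) = Add(T, 4) = Add(4, T))
Function('z')(c) = Mul(231, Pow(c, -1))
Add(Pow(128, 2), Function('z')(Function('M')(Function('X')(-3)))) = Add(Pow(128, 2), Mul(231, Pow(Pow(Add(4, -3), 2), -1))) = Add(16384, Mul(231, Pow(Pow(1, 2), -1))) = Add(16384, Mul(231, Pow(1, -1))) = Add(16384, Mul(231, 1)) = Add(16384, 231) = 16615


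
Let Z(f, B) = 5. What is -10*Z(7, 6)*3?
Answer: -150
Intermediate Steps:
-10*Z(7, 6)*3 = -10*5*3 = -50*3 = -150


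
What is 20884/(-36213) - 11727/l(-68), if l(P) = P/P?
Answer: -424690735/36213 ≈ -11728.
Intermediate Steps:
l(P) = 1
20884/(-36213) - 11727/l(-68) = 20884/(-36213) - 11727/1 = 20884*(-1/36213) - 11727*1 = -20884/36213 - 11727 = -424690735/36213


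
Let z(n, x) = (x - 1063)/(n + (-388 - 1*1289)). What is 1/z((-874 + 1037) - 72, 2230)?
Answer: -1586/1167 ≈ -1.3590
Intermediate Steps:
z(n, x) = (-1063 + x)/(-1677 + n) (z(n, x) = (-1063 + x)/(n + (-388 - 1289)) = (-1063 + x)/(n - 1677) = (-1063 + x)/(-1677 + n))
1/z((-874 + 1037) - 72, 2230) = 1/((-1063 + 2230)/(-1677 + ((-874 + 1037) - 72))) = 1/(1167/(-1677 + (163 - 72))) = 1/(1167/(-1677 + 91)) = 1/(1167/(-1586)) = 1/(-1/1586*1167) = 1/(-1167/1586) = -1586/1167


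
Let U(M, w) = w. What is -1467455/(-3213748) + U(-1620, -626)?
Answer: -2010338793/3213748 ≈ -625.54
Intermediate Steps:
-1467455/(-3213748) + U(-1620, -626) = -1467455/(-3213748) - 626 = -1467455*(-1/3213748) - 626 = 1467455/3213748 - 626 = -2010338793/3213748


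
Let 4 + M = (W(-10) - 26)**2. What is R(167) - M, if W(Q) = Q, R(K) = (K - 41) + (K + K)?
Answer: -832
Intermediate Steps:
R(K) = -41 + 3*K (R(K) = (-41 + K) + 2*K = -41 + 3*K)
M = 1292 (M = -4 + (-10 - 26)**2 = -4 + (-36)**2 = -4 + 1296 = 1292)
R(167) - M = (-41 + 3*167) - 1*1292 = (-41 + 501) - 1292 = 460 - 1292 = -832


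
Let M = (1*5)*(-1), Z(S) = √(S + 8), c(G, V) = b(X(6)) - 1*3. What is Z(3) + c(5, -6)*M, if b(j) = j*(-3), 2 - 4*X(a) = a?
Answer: √11 ≈ 3.3166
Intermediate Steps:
X(a) = ½ - a/4
b(j) = -3*j
c(G, V) = 0 (c(G, V) = -3*(½ - ¼*6) - 1*3 = -3*(½ - 3/2) - 3 = -3*(-1) - 3 = 3 - 3 = 0)
Z(S) = √(8 + S)
M = -5 (M = 5*(-1) = -5)
Z(3) + c(5, -6)*M = √(8 + 3) + 0*(-5) = √11 + 0 = √11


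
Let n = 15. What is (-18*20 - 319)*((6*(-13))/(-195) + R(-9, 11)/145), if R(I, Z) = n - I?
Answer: -55678/145 ≈ -383.99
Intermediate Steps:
R(I, Z) = 15 - I
(-18*20 - 319)*((6*(-13))/(-195) + R(-9, 11)/145) = (-18*20 - 319)*((6*(-13))/(-195) + (15 - 1*(-9))/145) = (-360 - 319)*(-78*(-1/195) + (15 + 9)*(1/145)) = -679*(2/5 + 24*(1/145)) = -679*(2/5 + 24/145) = -679*82/145 = -55678/145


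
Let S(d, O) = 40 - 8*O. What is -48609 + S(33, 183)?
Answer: -50033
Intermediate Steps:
-48609 + S(33, 183) = -48609 + (40 - 8*183) = -48609 + (40 - 1464) = -48609 - 1424 = -50033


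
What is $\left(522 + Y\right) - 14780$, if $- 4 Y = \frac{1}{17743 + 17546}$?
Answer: $- \frac{2012602249}{141156} \approx -14258.0$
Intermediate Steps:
$Y = - \frac{1}{141156}$ ($Y = - \frac{1}{4 \left(17743 + 17546\right)} = - \frac{1}{4 \cdot 35289} = \left(- \frac{1}{4}\right) \frac{1}{35289} = - \frac{1}{141156} \approx -7.0844 \cdot 10^{-6}$)
$\left(522 + Y\right) - 14780 = \left(522 - \frac{1}{141156}\right) - 14780 = \frac{73683431}{141156} - 14780 = - \frac{2012602249}{141156}$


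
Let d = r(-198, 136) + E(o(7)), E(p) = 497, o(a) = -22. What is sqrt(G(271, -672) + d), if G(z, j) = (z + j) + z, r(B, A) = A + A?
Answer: 3*sqrt(71) ≈ 25.278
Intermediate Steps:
r(B, A) = 2*A
G(z, j) = j + 2*z (G(z, j) = (j + z) + z = j + 2*z)
d = 769 (d = 2*136 + 497 = 272 + 497 = 769)
sqrt(G(271, -672) + d) = sqrt((-672 + 2*271) + 769) = sqrt((-672 + 542) + 769) = sqrt(-130 + 769) = sqrt(639) = 3*sqrt(71)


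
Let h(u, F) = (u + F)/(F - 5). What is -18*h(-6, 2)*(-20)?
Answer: 480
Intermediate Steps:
h(u, F) = (F + u)/(-5 + F)
-18*h(-6, 2)*(-20) = -18*(2 - 6)/(-5 + 2)*(-20) = -18*(-4)/(-3)*(-20) = -(-6)*(-4)*(-20) = -18*4/3*(-20) = -24*(-20) = 480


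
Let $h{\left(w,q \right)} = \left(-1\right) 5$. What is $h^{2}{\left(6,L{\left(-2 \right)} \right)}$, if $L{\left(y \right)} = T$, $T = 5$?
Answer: $25$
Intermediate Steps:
$L{\left(y \right)} = 5$
$h{\left(w,q \right)} = -5$
$h^{2}{\left(6,L{\left(-2 \right)} \right)} = \left(-5\right)^{2} = 25$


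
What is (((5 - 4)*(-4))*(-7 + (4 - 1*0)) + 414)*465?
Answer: 198090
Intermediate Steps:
(((5 - 4)*(-4))*(-7 + (4 - 1*0)) + 414)*465 = ((1*(-4))*(-7 + (4 + 0)) + 414)*465 = (-4*(-7 + 4) + 414)*465 = (-4*(-3) + 414)*465 = (12 + 414)*465 = 426*465 = 198090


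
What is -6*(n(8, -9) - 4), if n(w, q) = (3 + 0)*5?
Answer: -66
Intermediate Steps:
n(w, q) = 15 (n(w, q) = 3*5 = 15)
-6*(n(8, -9) - 4) = -6*(15 - 4) = -6*11 = -66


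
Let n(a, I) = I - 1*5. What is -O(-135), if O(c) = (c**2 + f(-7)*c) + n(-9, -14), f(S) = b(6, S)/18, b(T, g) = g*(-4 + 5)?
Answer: -36517/2 ≈ -18259.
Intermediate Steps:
b(T, g) = g (b(T, g) = g*1 = g)
f(S) = S/18
n(a, I) = -5 + I (n(a, I) = I - 5 = -5 + I)
O(c) = -19 + c**2 - 7*c/18 (O(c) = (c**2 + ((1/18)*(-7))*c) + (-5 - 14) = (c**2 - 7*c/18) - 19 = -19 + c**2 - 7*c/18)
-O(-135) = -(-19 + (-135)**2 - 7/18*(-135)) = -(-19 + 18225 + 105/2) = -1*36517/2 = -36517/2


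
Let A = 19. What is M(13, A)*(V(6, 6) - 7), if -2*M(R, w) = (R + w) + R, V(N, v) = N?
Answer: 45/2 ≈ 22.500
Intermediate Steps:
M(R, w) = -R - w/2 (M(R, w) = -((R + w) + R)/2 = -(w + 2*R)/2 = -R - w/2)
M(13, A)*(V(6, 6) - 7) = (-1*13 - ½*19)*(6 - 7) = (-13 - 19/2)*(-1) = -45/2*(-1) = 45/2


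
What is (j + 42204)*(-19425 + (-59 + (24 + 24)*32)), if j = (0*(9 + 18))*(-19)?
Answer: -757477392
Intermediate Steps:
j = 0 (j = (0*27)*(-19) = 0*(-19) = 0)
(j + 42204)*(-19425 + (-59 + (24 + 24)*32)) = (0 + 42204)*(-19425 + (-59 + (24 + 24)*32)) = 42204*(-19425 + (-59 + 48*32)) = 42204*(-19425 + (-59 + 1536)) = 42204*(-19425 + 1477) = 42204*(-17948) = -757477392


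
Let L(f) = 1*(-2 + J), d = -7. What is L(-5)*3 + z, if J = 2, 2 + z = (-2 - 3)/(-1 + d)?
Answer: -11/8 ≈ -1.3750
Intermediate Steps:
z = -11/8 (z = -2 + (-2 - 3)/(-1 - 7) = -2 - 5/(-8) = -2 - 5*(-⅛) = -2 + 5/8 = -11/8 ≈ -1.3750)
L(f) = 0 (L(f) = 1*(-2 + 2) = 1*0 = 0)
L(-5)*3 + z = 0*3 - 11/8 = 0 - 11/8 = -11/8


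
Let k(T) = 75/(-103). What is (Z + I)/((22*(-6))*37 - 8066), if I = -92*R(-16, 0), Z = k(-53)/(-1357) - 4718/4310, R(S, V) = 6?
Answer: 11899682066/278616017125 ≈ 0.042710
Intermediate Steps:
k(T) = -75/103 (k(T) = 75*(-1/103) = -75/103)
Z = -329558164/301206505 (Z = -75/103/(-1357) - 4718/4310 = -75/103*(-1/1357) - 4718*1/4310 = 75/139771 - 2359/2155 = -329558164/301206505 ≈ -1.0941)
I = -552 (I = -92*6 = -552)
(Z + I)/((22*(-6))*37 - 8066) = (-329558164/301206505 - 552)/((22*(-6))*37 - 8066) = -166595548924/(301206505*(-132*37 - 8066)) = -166595548924/(301206505*(-4884 - 8066)) = -166595548924/301206505/(-12950) = -166595548924/301206505*(-1/12950) = 11899682066/278616017125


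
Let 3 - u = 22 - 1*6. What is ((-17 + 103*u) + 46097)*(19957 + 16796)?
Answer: 1644365973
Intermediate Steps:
u = -13 (u = 3 - (22 - 1*6) = 3 - (22 - 6) = 3 - 1*16 = 3 - 16 = -13)
((-17 + 103*u) + 46097)*(19957 + 16796) = ((-17 + 103*(-13)) + 46097)*(19957 + 16796) = ((-17 - 1339) + 46097)*36753 = (-1356 + 46097)*36753 = 44741*36753 = 1644365973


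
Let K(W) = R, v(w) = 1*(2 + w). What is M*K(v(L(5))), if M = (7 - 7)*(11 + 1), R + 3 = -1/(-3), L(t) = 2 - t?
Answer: 0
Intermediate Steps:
R = -8/3 (R = -3 - 1/(-3) = -3 - 1*(-1/3) = -3 + 1/3 = -8/3 ≈ -2.6667)
v(w) = 2 + w
K(W) = -8/3
M = 0 (M = 0*12 = 0)
M*K(v(L(5))) = 0*(-8/3) = 0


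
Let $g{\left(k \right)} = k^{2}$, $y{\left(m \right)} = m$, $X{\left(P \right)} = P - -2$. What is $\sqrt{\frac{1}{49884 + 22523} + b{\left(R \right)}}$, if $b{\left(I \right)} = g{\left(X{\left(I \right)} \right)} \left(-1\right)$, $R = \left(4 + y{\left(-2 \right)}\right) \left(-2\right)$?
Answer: $\frac{i \sqrt{20971022189}}{72407} \approx 2.0 i$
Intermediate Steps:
$X{\left(P \right)} = 2 + P$ ($X{\left(P \right)} = P + 2 = 2 + P$)
$R = -4$ ($R = \left(4 - 2\right) \left(-2\right) = 2 \left(-2\right) = -4$)
$b{\left(I \right)} = - \left(2 + I\right)^{2}$ ($b{\left(I \right)} = \left(2 + I\right)^{2} \left(-1\right) = - \left(2 + I\right)^{2}$)
$\sqrt{\frac{1}{49884 + 22523} + b{\left(R \right)}} = \sqrt{\frac{1}{49884 + 22523} - \left(2 - 4\right)^{2}} = \sqrt{\frac{1}{72407} - \left(-2\right)^{2}} = \sqrt{\frac{1}{72407} - 4} = \sqrt{- \frac{289627}{72407}} = \frac{i \sqrt{20971022189}}{72407}$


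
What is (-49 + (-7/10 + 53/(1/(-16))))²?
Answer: 80586529/100 ≈ 8.0587e+5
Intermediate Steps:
(-49 + (-7/10 + 53/(1/(-16))))² = (-49 + (-7*⅒ + 53/(-1/16)))² = (-49 + (-7/10 + 53*(-16)))² = (-49 + (-7/10 - 848))² = (-49 - 8487/10)² = (-8977/10)² = 80586529/100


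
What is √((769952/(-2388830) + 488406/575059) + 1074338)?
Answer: 2*√126711626657340400353933573865/686859095485 ≈ 1036.5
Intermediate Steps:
√((769952/(-2388830) + 488406/575059) + 1074338) = √((769952*(-1/2388830) + 488406*(1/575059)) + 1074338) = √((-384976/1194415 + 488406/575059) + 1074338) = √(361975538906/686859095485 + 1074338) = √(737919188900702836/686859095485) = 2*√126711626657340400353933573865/686859095485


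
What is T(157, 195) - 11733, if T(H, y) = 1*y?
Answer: -11538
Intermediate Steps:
T(H, y) = y
T(157, 195) - 11733 = 195 - 11733 = -11538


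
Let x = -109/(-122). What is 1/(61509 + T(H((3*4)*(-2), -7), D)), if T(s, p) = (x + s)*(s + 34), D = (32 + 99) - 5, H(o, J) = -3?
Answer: 122/7496131 ≈ 1.6275e-5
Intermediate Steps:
x = 109/122 (x = -109*(-1/122) = 109/122 ≈ 0.89344)
D = 126 (D = 131 - 5 = 126)
T(s, p) = (34 + s)*(109/122 + s) (T(s, p) = (109/122 + s)*(s + 34) = (109/122 + s)*(34 + s) = (34 + s)*(109/122 + s))
1/(61509 + T(H((3*4)*(-2), -7), D)) = 1/(61509 + (1853/61 + (-3)**2 + (4257/122)*(-3))) = 1/(61509 + (1853/61 + 9 - 12771/122)) = 1/(61509 - 7967/122) = 1/(7496131/122) = 122/7496131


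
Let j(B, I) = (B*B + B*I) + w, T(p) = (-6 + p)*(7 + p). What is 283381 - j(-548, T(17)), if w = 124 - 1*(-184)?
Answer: 127441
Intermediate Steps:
w = 308 (w = 124 + 184 = 308)
j(B, I) = 308 + B² + B*I (j(B, I) = (B*B + B*I) + 308 = (B² + B*I) + 308 = 308 + B² + B*I)
283381 - j(-548, T(17)) = 283381 - (308 + (-548)² - 548*(-42 + 17 + 17²)) = 283381 - (308 + 300304 - 548*(-42 + 17 + 289)) = 283381 - (308 + 300304 - 548*264) = 283381 - (308 + 300304 - 144672) = 283381 - 1*155940 = 283381 - 155940 = 127441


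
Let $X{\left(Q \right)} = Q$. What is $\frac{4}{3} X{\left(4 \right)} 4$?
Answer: $\frac{64}{3} \approx 21.333$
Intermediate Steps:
$\frac{4}{3} X{\left(4 \right)} 4 = \frac{4}{3} \cdot 4 \cdot 4 = \frac{16}{3} \cdot 4 = \frac{64}{3}$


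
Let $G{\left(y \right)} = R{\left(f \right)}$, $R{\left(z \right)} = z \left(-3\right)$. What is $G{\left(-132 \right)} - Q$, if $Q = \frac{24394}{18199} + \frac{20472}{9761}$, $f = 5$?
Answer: $- \frac{3275286347}{177640439} \approx -18.438$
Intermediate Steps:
$R{\left(z \right)} = - 3 z$
$Q = \frac{610679762}{177640439}$ ($Q = 24394 \cdot \frac{1}{18199} + 20472 \cdot \frac{1}{9761} = \frac{24394}{18199} + \frac{20472}{9761} = \frac{610679762}{177640439} \approx 3.4377$)
$G{\left(y \right)} = -15$ ($G{\left(y \right)} = \left(-3\right) 5 = -15$)
$G{\left(-132 \right)} - Q = -15 - \frac{610679762}{177640439} = - \frac{3275286347}{177640439}$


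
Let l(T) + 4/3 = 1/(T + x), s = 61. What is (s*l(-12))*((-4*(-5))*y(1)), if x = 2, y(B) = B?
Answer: -5246/3 ≈ -1748.7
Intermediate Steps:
l(T) = -4/3 + 1/(2 + T) (l(T) = -4/3 + 1/(T + 2) = -4/3 + 1/(2 + T))
(s*l(-12))*((-4*(-5))*y(1)) = (61*((-5 - 4*(-12))/(3*(2 - 12))))*(-4*(-5)*1) = (61*((⅓)*(-5 + 48)/(-10)))*(20*1) = (61*((⅓)*(-⅒)*43))*20 = (61*(-43/30))*20 = -2623/30*20 = -5246/3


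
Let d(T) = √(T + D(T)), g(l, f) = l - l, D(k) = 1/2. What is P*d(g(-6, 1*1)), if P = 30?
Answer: 15*√2 ≈ 21.213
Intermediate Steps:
D(k) = ½
g(l, f) = 0
d(T) = √(½ + T) (d(T) = √(T + ½) = √(½ + T))
P*d(g(-6, 1*1)) = 30*(√(2 + 4*0)/2) = 30*(√(2 + 0)/2) = 30*(√2/2) = 15*√2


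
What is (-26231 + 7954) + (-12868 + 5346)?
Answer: -25799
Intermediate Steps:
(-26231 + 7954) + (-12868 + 5346) = -18277 - 7522 = -25799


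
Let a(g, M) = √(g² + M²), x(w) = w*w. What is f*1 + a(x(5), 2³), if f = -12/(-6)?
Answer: 2 + √689 ≈ 28.249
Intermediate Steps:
x(w) = w²
a(g, M) = √(M² + g²)
f = 2 (f = -12*(-⅙) = 2)
f*1 + a(x(5), 2³) = 2*1 + √((2³)² + (5²)²) = 2 + √(8² + 25²) = 2 + √(64 + 625) = 2 + √689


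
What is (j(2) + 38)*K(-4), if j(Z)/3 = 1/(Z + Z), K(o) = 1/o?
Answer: -155/16 ≈ -9.6875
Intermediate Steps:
K(o) = 1/o
j(Z) = 3/(2*Z) (j(Z) = 3/(Z + Z) = 3/((2*Z)) = 3*(1/(2*Z)) = 3/(2*Z))
(j(2) + 38)*K(-4) = ((3/2)/2 + 38)/(-4) = ((3/2)*(½) + 38)*(-¼) = (¾ + 38)*(-¼) = (155/4)*(-¼) = -155/16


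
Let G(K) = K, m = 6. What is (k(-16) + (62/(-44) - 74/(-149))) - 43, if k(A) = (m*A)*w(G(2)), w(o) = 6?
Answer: -2032073/3278 ≈ -619.91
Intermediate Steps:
k(A) = 36*A (k(A) = (6*A)*6 = 36*A)
(k(-16) + (62/(-44) - 74/(-149))) - 43 = (36*(-16) + (62/(-44) - 74/(-149))) - 43 = (-576 + (62*(-1/44) - 74*(-1/149))) - 43 = (-576 + (-31/22 + 74/149)) - 43 = (-576 - 2991/3278) - 43 = -1891119/3278 - 43 = -2032073/3278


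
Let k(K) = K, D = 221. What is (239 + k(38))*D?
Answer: 61217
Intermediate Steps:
(239 + k(38))*D = (239 + 38)*221 = 277*221 = 61217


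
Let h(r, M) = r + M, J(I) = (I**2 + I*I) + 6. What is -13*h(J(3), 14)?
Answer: -494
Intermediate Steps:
J(I) = 6 + 2*I**2 (J(I) = (I**2 + I**2) + 6 = 2*I**2 + 6 = 6 + 2*I**2)
h(r, M) = M + r
-13*h(J(3), 14) = -13*(14 + (6 + 2*3**2)) = -13*(14 + (6 + 2*9)) = -13*(14 + (6 + 18)) = -13*(14 + 24) = -13*38 = -494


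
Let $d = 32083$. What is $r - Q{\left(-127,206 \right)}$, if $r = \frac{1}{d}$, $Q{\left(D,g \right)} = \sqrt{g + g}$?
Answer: $\frac{1}{32083} - 2 \sqrt{103} \approx -20.298$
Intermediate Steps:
$Q{\left(D,g \right)} = \sqrt{2} \sqrt{g}$ ($Q{\left(D,g \right)} = \sqrt{2 g} = \sqrt{2} \sqrt{g}$)
$r = \frac{1}{32083} \approx 3.1169 \cdot 10^{-5}$
$r - Q{\left(-127,206 \right)} = \frac{1}{32083} - \sqrt{2} \sqrt{206} = \frac{1}{32083} - 2 \sqrt{103}$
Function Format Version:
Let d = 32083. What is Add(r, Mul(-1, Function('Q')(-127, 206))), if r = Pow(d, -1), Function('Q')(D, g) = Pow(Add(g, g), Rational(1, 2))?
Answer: Add(Rational(1, 32083), Mul(-2, Pow(103, Rational(1, 2)))) ≈ -20.298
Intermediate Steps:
Function('Q')(D, g) = Mul(Pow(2, Rational(1, 2)), Pow(g, Rational(1, 2))) (Function('Q')(D, g) = Pow(Mul(2, g), Rational(1, 2)) = Mul(Pow(2, Rational(1, 2)), Pow(g, Rational(1, 2))))
r = Rational(1, 32083) (r = Pow(32083, -1) = Rational(1, 32083) ≈ 3.1169e-5)
Add(r, Mul(-1, Function('Q')(-127, 206))) = Add(Rational(1, 32083), Mul(-1, Mul(Pow(2, Rational(1, 2)), Pow(206, Rational(1, 2))))) = Add(Rational(1, 32083), Mul(-1, Mul(2, Pow(103, Rational(1, 2))))) = Add(Rational(1, 32083), Mul(-2, Pow(103, Rational(1, 2))))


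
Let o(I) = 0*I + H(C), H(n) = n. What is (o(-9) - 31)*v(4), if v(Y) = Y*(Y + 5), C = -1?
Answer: -1152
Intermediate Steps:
o(I) = -1 (o(I) = 0*I - 1 = 0 - 1 = -1)
v(Y) = Y*(5 + Y)
(o(-9) - 31)*v(4) = (-1 - 31)*(4*(5 + 4)) = -128*9 = -32*36 = -1152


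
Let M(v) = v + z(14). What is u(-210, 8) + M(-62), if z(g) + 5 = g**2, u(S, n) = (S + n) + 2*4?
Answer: -65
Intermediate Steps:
u(S, n) = 8 + S + n (u(S, n) = (S + n) + 8 = 8 + S + n)
z(g) = -5 + g**2
M(v) = 191 + v (M(v) = v + (-5 + 14**2) = v + (-5 + 196) = v + 191 = 191 + v)
u(-210, 8) + M(-62) = (8 - 210 + 8) + (191 - 62) = -194 + 129 = -65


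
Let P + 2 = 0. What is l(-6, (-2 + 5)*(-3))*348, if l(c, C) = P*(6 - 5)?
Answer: -696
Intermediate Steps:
P = -2 (P = -2 + 0 = -2)
l(c, C) = -2 (l(c, C) = -2*(6 - 5) = -2*1 = -2)
l(-6, (-2 + 5)*(-3))*348 = -2*348 = -696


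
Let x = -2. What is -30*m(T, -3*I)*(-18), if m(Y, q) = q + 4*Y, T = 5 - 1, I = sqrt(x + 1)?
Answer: 8640 - 1620*I ≈ 8640.0 - 1620.0*I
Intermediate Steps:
I
T = 4
-30*m(T, -3*I)*(-18) = -30*(-3*I + 4*4)*(-18) = -30*(-3*I + 16)*(-18) = -30*(16 - 3*I)*(-18) = (-480 + 90*I)*(-18) = 8640 - 1620*I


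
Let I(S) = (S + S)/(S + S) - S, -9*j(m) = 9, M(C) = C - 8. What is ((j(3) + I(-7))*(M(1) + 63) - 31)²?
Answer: 130321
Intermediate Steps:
M(C) = -8 + C
j(m) = -1 (j(m) = -⅑*9 = -1)
I(S) = 1 - S (I(S) = (2*S)/((2*S)) - S = (2*S)*(1/(2*S)) - S = 1 - S)
((j(3) + I(-7))*(M(1) + 63) - 31)² = ((-1 + (1 - 1*(-7)))*((-8 + 1) + 63) - 31)² = ((-1 + (1 + 7))*(-7 + 63) - 31)² = ((-1 + 8)*56 - 31)² = (7*56 - 31)² = (392 - 31)² = 361² = 130321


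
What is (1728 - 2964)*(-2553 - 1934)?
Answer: 5545932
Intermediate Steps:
(1728 - 2964)*(-2553 - 1934) = -1236*(-4487) = 5545932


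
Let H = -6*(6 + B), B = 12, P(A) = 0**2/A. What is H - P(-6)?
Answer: -108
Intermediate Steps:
P(A) = 0 (P(A) = 0/A = 0)
H = -108 (H = -6*(6 + 12) = -6*18 = -108)
H - P(-6) = -108 - 1*0 = -108 + 0 = -108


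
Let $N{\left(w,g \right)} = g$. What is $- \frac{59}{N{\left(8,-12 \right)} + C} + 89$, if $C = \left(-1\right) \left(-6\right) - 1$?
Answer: $\frac{682}{7} \approx 97.429$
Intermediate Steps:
$C = 5$ ($C = 6 - 1 = 5$)
$- \frac{59}{N{\left(8,-12 \right)} + C} + 89 = - \frac{59}{-12 + 5} + 89 = - \frac{59}{-7} + 89 = \left(-59\right) \left(- \frac{1}{7}\right) + 89 = \frac{59}{7} + 89 = \frac{682}{7}$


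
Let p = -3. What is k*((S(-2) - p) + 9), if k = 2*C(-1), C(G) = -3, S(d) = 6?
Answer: -108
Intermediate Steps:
k = -6 (k = 2*(-3) = -6)
k*((S(-2) - p) + 9) = -6*((6 - 1*(-3)) + 9) = -6*((6 + 3) + 9) = -6*(9 + 9) = -6*18 = -108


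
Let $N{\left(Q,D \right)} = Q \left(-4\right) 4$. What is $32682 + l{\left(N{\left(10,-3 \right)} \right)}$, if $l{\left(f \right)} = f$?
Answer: $32522$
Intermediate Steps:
$N{\left(Q,D \right)} = - 16 Q$ ($N{\left(Q,D \right)} = - 4 Q 4 = - 16 Q$)
$32682 + l{\left(N{\left(10,-3 \right)} \right)} = 32682 - 160 = 32522$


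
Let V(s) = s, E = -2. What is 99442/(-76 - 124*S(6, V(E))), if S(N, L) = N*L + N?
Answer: 49721/334 ≈ 148.87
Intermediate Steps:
S(N, L) = N + L*N (S(N, L) = L*N + N = N + L*N)
99442/(-76 - 124*S(6, V(E))) = 99442/(-76 - 744*(1 - 2)) = 99442/(-76 - 744*(-1)) = 99442/(-76 - 124*(-6)) = 99442/(-76 + 744) = 99442/668 = 99442*(1/668) = 49721/334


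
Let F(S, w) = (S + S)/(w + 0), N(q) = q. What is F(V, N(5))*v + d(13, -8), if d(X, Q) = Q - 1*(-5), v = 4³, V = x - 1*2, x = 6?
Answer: 497/5 ≈ 99.400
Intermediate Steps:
V = 4 (V = 6 - 1*2 = 6 - 2 = 4)
F(S, w) = 2*S/w (F(S, w) = (2*S)/w = 2*S/w)
v = 64
d(X, Q) = 5 + Q (d(X, Q) = Q + 5 = 5 + Q)
F(V, N(5))*v + d(13, -8) = (2*4/5)*64 + (5 - 8) = (2*4*(⅕))*64 - 3 = (8/5)*64 - 3 = 512/5 - 3 = 497/5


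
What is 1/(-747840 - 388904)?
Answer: -1/1136744 ≈ -8.7971e-7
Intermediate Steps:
1/(-747840 - 388904) = 1/(-1136744) = -1/1136744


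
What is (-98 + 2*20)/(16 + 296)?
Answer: -29/156 ≈ -0.18590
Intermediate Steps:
(-98 + 2*20)/(16 + 296) = (-98 + 40)/312 = -58*1/312 = -29/156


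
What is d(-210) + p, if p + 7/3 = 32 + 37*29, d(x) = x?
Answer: 2678/3 ≈ 892.67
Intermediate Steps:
p = 3308/3 (p = -7/3 + (32 + 37*29) = -7/3 + (32 + 1073) = -7/3 + 1105 = 3308/3 ≈ 1102.7)
d(-210) + p = -210 + 3308/3 = 2678/3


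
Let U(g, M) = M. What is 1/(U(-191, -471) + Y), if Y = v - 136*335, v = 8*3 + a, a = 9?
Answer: -1/45998 ≈ -2.1740e-5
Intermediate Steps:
v = 33 (v = 8*3 + 9 = 24 + 9 = 33)
Y = -45527 (Y = 33 - 136*335 = 33 - 45560 = -45527)
1/(U(-191, -471) + Y) = 1/(-471 - 45527) = 1/(-45998) = -1/45998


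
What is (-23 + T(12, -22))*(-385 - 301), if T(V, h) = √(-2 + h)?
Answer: 15778 - 1372*I*√6 ≈ 15778.0 - 3360.7*I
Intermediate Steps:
(-23 + T(12, -22))*(-385 - 301) = (-23 + √(-2 - 22))*(-385 - 301) = (-23 + √(-24))*(-686) = (-23 + 2*I*√6)*(-686) = 15778 - 1372*I*√6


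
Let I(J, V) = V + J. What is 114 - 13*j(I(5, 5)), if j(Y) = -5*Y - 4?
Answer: 816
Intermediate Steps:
I(J, V) = J + V
j(Y) = -4 - 5*Y
114 - 13*j(I(5, 5)) = 114 - 13*(-4 - 5*(5 + 5)) = 114 - 13*(-4 - 5*10) = 114 - 13*(-4 - 50) = 114 - 13*(-54) = 114 + 702 = 816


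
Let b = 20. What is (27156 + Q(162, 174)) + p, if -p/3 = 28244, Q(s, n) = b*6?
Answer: -57456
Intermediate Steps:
Q(s, n) = 120 (Q(s, n) = 20*6 = 120)
p = -84732 (p = -3*28244 = -84732)
(27156 + Q(162, 174)) + p = (27156 + 120) - 84732 = 27276 - 84732 = -57456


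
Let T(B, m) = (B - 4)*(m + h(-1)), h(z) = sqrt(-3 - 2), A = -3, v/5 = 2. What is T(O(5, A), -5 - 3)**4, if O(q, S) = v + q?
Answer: 32224841 - 27642208*I*sqrt(5) ≈ 3.2225e+7 - 6.181e+7*I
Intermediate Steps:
v = 10 (v = 5*2 = 10)
O(q, S) = 10 + q
h(z) = I*sqrt(5) (h(z) = sqrt(-5) = I*sqrt(5))
T(B, m) = (-4 + B)*(m + I*sqrt(5)) (T(B, m) = (B - 4)*(m + I*sqrt(5)) = (-4 + B)*(m + I*sqrt(5)))
T(O(5, A), -5 - 3)**4 = (-4*(-5 - 3) + (10 + 5)*(-5 - 3) - 4*I*sqrt(5) + I*(10 + 5)*sqrt(5))**4 = (-4*(-8) + 15*(-8) - 4*I*sqrt(5) + I*15*sqrt(5))**4 = (32 - 120 - 4*I*sqrt(5) + 15*I*sqrt(5))**4 = (-88 + 11*I*sqrt(5))**4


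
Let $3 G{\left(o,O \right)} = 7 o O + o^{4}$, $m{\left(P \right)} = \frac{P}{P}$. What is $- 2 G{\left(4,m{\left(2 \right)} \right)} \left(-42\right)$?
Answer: $7952$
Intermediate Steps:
$m{\left(P \right)} = 1$
$G{\left(o,O \right)} = \frac{o^{4}}{3} + \frac{7 O o}{3}$ ($G{\left(o,O \right)} = \frac{7 o O + o^{4}}{3} = \frac{7 O o + o^{4}}{3} = \frac{o^{4} + 7 O o}{3} = \frac{o^{4}}{3} + \frac{7 O o}{3}$)
$- 2 G{\left(4,m{\left(2 \right)} \right)} \left(-42\right) = - 2 \cdot \frac{1}{3} \cdot 4 \left(4^{3} + 7 \cdot 1\right) \left(-42\right) = - 2 \cdot \frac{1}{3} \cdot 4 \left(64 + 7\right) \left(-42\right) = - 2 \cdot \frac{1}{3} \cdot 4 \cdot 71 \left(-42\right) = \left(-2\right) \frac{284}{3} \left(-42\right) = \left(- \frac{568}{3}\right) \left(-42\right) = 7952$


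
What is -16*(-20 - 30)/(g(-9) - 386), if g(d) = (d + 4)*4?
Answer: -400/203 ≈ -1.9704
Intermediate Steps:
g(d) = 16 + 4*d (g(d) = (4 + d)*4 = 16 + 4*d)
-16*(-20 - 30)/(g(-9) - 386) = -16*(-20 - 30)/((16 + 4*(-9)) - 386) = -(-800)/((16 - 36) - 386) = -(-800)/(-20 - 386) = -(-800)/(-406) = -(-800)*(-1)/406 = -16*25/203 = -400/203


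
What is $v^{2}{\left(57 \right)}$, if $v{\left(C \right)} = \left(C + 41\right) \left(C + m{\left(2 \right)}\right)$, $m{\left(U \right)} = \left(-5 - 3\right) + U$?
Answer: $24980004$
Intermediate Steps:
$m{\left(U \right)} = -8 + U$
$v{\left(C \right)} = \left(-6 + C\right) \left(41 + C\right)$ ($v{\left(C \right)} = \left(C + 41\right) \left(C + \left(-8 + 2\right)\right) = \left(41 + C\right) \left(C - 6\right) = \left(41 + C\right) \left(-6 + C\right) = \left(-6 + C\right) \left(41 + C\right)$)
$v^{2}{\left(57 \right)} = \left(-246 + 57^{2} + 35 \cdot 57\right)^{2} = \left(-246 + 3249 + 1995\right)^{2} = 4998^{2} = 24980004$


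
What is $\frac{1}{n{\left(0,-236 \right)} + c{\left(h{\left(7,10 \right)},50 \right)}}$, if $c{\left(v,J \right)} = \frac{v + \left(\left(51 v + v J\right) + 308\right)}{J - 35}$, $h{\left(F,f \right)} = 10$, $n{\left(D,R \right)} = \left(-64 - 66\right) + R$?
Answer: $- \frac{15}{4162} \approx -0.003604$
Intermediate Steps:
$n{\left(D,R \right)} = -130 + R$
$c{\left(v,J \right)} = \frac{308 + 52 v + J v}{-35 + J}$ ($c{\left(v,J \right)} = \frac{v + \left(\left(51 v + J v\right) + 308\right)}{-35 + J} = \frac{v + \left(308 + 51 v + J v\right)}{-35 + J} = \frac{308 + 52 v + J v}{-35 + J}$)
$\frac{1}{n{\left(0,-236 \right)} + c{\left(h{\left(7,10 \right)},50 \right)}} = \frac{1}{\left(-130 - 236\right) + \frac{308 + 52 \cdot 10 + 50 \cdot 10}{-35 + 50}} = \frac{1}{-366 + \frac{308 + 520 + 500}{15}} = \frac{1}{-366 + \frac{1}{15} \cdot 1328} = \frac{1}{-366 + \frac{1328}{15}} = \frac{1}{- \frac{4162}{15}} = - \frac{15}{4162}$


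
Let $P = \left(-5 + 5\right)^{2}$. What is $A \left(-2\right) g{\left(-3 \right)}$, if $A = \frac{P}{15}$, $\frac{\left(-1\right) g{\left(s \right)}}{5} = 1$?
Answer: $0$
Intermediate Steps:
$P = 0$ ($P = 0^{2} = 0$)
$g{\left(s \right)} = -5$ ($g{\left(s \right)} = \left(-5\right) 1 = -5$)
$A = 0$ ($A = \frac{0}{15} = 0 \cdot \frac{1}{15} = 0$)
$A \left(-2\right) g{\left(-3 \right)} = 0 \left(-2\right) \left(-5\right) = 0 \left(-5\right) = 0$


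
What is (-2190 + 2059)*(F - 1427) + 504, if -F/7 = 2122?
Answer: 2133315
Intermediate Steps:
F = -14854 (F = -7*2122 = -14854)
(-2190 + 2059)*(F - 1427) + 504 = (-2190 + 2059)*(-14854 - 1427) + 504 = -131*(-16281) + 504 = 2132811 + 504 = 2133315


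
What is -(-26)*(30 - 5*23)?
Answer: -2210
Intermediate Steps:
-(-26)*(30 - 5*23) = -(-26)*(30 - 115) = -(-26)*(-85) = -1*2210 = -2210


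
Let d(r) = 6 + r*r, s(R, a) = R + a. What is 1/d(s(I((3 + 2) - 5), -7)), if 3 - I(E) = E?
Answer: 1/22 ≈ 0.045455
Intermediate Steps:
I(E) = 3 - E
d(r) = 6 + r²
1/d(s(I((3 + 2) - 5), -7)) = 1/(6 + ((3 - ((3 + 2) - 5)) - 7)²) = 1/(6 + ((3 - (5 - 5)) - 7)²) = 1/(6 + ((3 - 1*0) - 7)²) = 1/(6 + ((3 + 0) - 7)²) = 1/(6 + (3 - 7)²) = 1/(6 + (-4)²) = 1/(6 + 16) = 1/22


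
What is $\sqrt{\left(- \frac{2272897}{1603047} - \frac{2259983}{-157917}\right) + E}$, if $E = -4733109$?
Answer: $\frac{37 i \sqrt{24617823110239977763501641}}{84382791033} \approx 2175.6 i$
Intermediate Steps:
$\sqrt{\left(- \frac{2272897}{1603047} - \frac{2259983}{-157917}\right) + E} = \sqrt{\left(- \frac{2272897}{1603047} - \frac{2259983}{-157917}\right) - 4733109} = \sqrt{\left(\left(-2272897\right) \frac{1}{1603047} - - \frac{2259983}{157917}\right) - 4733109} = \sqrt{\left(- \frac{2272897}{1603047} + \frac{2259983}{157917}\right) - 4733109} = \sqrt{\frac{1087976630884}{84382791033} - 4733109} = \sqrt{- \frac{399391859706780713}{84382791033}} = \frac{37 i \sqrt{24617823110239977763501641}}{84382791033}$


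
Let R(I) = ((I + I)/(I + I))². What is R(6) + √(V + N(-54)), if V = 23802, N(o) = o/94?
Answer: 1 + √52577349/47 ≈ 155.28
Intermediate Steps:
N(o) = o/94 (N(o) = o*(1/94) = o/94)
R(I) = 1 (R(I) = ((2*I)/((2*I)))² = ((2*I)*(1/(2*I)))² = 1² = 1)
R(6) + √(V + N(-54)) = 1 + √(23802 + (1/94)*(-54)) = 1 + √(23802 - 27/47) = 1 + √(1118667/47) = 1 + √52577349/47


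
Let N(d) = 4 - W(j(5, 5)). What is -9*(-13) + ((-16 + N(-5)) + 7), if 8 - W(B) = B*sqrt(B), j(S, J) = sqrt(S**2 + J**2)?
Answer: 104 + 5*2**(3/4)*sqrt(5) ≈ 122.80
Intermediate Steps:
j(S, J) = sqrt(J**2 + S**2)
W(B) = 8 - B**(3/2) (W(B) = 8 - B*sqrt(B) = 8 - B**(3/2))
N(d) = -4 + 5*2**(3/4)*sqrt(5) (N(d) = 4 - (8 - (sqrt(5**2 + 5**2))**(3/2)) = 4 - (8 - (sqrt(25 + 25))**(3/2)) = 4 - (8 - (sqrt(50))**(3/2)) = 4 - (8 - (5*sqrt(2))**(3/2)) = 4 - (8 - 5*2**(3/4)*sqrt(5)) = 4 + (-8 + 5*2**(3/4)*sqrt(5)) = -4 + 5*2**(3/4)*sqrt(5))
-9*(-13) + ((-16 + N(-5)) + 7) = -9*(-13) + ((-16 + (-4 + 5*2**(3/4)*sqrt(5))) + 7) = 117 + ((-20 + 5*2**(3/4)*sqrt(5)) + 7) = 117 + (-13 + 5*2**(3/4)*sqrt(5)) = 104 + 5*2**(3/4)*sqrt(5)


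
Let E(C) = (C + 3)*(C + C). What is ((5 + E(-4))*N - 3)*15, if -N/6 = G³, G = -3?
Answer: 31545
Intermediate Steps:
E(C) = 2*C*(3 + C) (E(C) = (3 + C)*(2*C) = 2*C*(3 + C))
N = 162 (N = -6*(-3)³ = -6*(-27) = 162)
((5 + E(-4))*N - 3)*15 = ((5 + 2*(-4)*(3 - 4))*162 - 3)*15 = ((5 + 2*(-4)*(-1))*162 - 3)*15 = ((5 + 8)*162 - 3)*15 = (13*162 - 3)*15 = (2106 - 3)*15 = 2103*15 = 31545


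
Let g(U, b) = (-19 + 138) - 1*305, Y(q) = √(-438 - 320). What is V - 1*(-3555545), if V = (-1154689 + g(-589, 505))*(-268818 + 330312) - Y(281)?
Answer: -71014327705 - I*√758 ≈ -7.1014e+10 - 27.532*I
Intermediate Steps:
Y(q) = I*√758 (Y(q) = √(-758) = I*√758)
g(U, b) = -186 (g(U, b) = 119 - 305 = -186)
V = -71017883250 - I*√758 (V = (-1154689 - 186)*(-268818 + 330312) - I*√758 = -1154875*61494 - I*√758 = -71017883250 - I*√758 ≈ -7.1018e+10 - 27.532*I)
V - 1*(-3555545) = (-71017883250 - I*√758) - 1*(-3555545) = (-71017883250 - I*√758) + 3555545 = -71014327705 - I*√758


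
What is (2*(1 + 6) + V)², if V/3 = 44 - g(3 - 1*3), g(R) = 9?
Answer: 14161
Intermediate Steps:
V = 105 (V = 3*(44 - 1*9) = 3*(44 - 9) = 3*35 = 105)
(2*(1 + 6) + V)² = (2*(1 + 6) + 105)² = (2*7 + 105)² = (14 + 105)² = 119² = 14161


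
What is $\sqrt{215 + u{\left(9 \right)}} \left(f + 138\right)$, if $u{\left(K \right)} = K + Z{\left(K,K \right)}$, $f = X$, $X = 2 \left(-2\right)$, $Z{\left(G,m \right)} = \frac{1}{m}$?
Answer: $\frac{134 \sqrt{2017}}{3} \approx 2006.0$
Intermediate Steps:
$X = -4$
$f = -4$
$u{\left(K \right)} = K + \frac{1}{K}$
$\sqrt{215 + u{\left(9 \right)}} \left(f + 138\right) = \sqrt{215 + \left(9 + \frac{1}{9}\right)} \left(-4 + 138\right) = \sqrt{215 + \left(9 + \frac{1}{9}\right)} 134 = \sqrt{215 + \frac{82}{9}} \cdot 134 = \sqrt{\frac{2017}{9}} \cdot 134 = \frac{\sqrt{2017}}{3} \cdot 134 = \frac{134 \sqrt{2017}}{3}$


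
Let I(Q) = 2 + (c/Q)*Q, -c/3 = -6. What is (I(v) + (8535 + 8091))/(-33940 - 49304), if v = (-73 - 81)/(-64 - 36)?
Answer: -1189/5946 ≈ -0.19997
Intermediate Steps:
c = 18 (c = -3*(-6) = 18)
v = 77/50 (v = -154/(-100) = -154*(-1/100) = 77/50 ≈ 1.5400)
I(Q) = 20 (I(Q) = 2 + (18/Q)*Q = 2 + 18 = 20)
(I(v) + (8535 + 8091))/(-33940 - 49304) = (20 + (8535 + 8091))/(-33940 - 49304) = (20 + 16626)/(-83244) = 16646*(-1/83244) = -1189/5946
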